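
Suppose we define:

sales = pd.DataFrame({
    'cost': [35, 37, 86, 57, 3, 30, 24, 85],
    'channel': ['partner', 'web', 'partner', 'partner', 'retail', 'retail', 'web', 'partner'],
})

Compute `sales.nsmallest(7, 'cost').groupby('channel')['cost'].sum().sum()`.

271

take 7 rows with smallest cost:
   cost  channel
4     3   retail
6    24      web
5    30   retail
0    35  partner
1    37      web
3    57  partner
7    85  partner
group by channel, sum of cost:
channel
partner    177
retail      33
web         61
Name: cost, dtype: int64
Finally, sum of the resulting series = 271.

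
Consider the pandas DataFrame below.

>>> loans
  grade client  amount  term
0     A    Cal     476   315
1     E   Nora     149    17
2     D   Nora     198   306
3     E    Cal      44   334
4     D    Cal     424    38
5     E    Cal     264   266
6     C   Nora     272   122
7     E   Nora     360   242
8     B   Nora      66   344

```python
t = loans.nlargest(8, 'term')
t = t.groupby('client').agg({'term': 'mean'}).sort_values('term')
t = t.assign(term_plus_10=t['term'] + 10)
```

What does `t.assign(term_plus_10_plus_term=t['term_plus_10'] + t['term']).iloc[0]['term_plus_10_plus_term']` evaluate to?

take 8 rows with largest term:
  grade client  amount  term
8     B   Nora      66   344
3     E    Cal      44   334
0     A    Cal     476   315
2     D   Nora     198   306
5     E    Cal     264   266
7     E   Nora     360   242
6     C   Nora     272   122
4     D    Cal     424    38
group by client, mean of term:
          term
client        
Cal     238.25
Nora    253.50
sort by term:
          term
client        
Cal     238.25
Nora    253.50
add column term_plus_10 = t['term'] + 10:
          term  term_plus_10
client                      
Cal     238.25        248.25
Nora    253.50        263.50
add column term_plus_10_plus_term = t['term_plus_10'] + t['term']:
          term  term_plus_10  term_plus_10_plus_term
client                                              
Cal     238.25        248.25                   486.5
Nora    253.50        263.50                   517.0
So iloc[0]['term_plus_10_plus_term'] = 486.5.

486.5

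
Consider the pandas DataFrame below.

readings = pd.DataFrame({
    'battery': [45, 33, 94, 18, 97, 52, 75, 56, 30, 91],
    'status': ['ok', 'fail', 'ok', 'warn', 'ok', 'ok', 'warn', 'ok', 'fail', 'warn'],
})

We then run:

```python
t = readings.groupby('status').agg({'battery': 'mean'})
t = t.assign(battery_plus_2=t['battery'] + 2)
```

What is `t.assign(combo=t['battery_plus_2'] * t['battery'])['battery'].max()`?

group by status, mean of battery:
          battery
status           
fail    31.500000
ok      68.800000
warn    61.333333
add column battery_plus_2 = t['battery'] + 2:
          battery  battery_plus_2
status                           
fail    31.500000       33.500000
ok      68.800000       70.800000
warn    61.333333       63.333333
add column combo = t['battery_plus_2'] * t['battery']:
          battery  battery_plus_2        combo
status                                        
fail    31.500000       33.500000  1055.250000
ok      68.800000       70.800000  4871.040000
warn    61.333333       63.333333  3884.444444

68.8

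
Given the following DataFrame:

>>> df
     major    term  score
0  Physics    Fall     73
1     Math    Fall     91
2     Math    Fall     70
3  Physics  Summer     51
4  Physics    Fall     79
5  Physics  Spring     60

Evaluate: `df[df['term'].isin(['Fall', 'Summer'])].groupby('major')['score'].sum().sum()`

filter rows where term in ['Fall', 'Summer']:
     major    term  score
0  Physics    Fall     73
1     Math    Fall     91
2     Math    Fall     70
3  Physics  Summer     51
4  Physics    Fall     79
group by major, sum of score:
major
Math       161
Physics    203
Name: score, dtype: int64

364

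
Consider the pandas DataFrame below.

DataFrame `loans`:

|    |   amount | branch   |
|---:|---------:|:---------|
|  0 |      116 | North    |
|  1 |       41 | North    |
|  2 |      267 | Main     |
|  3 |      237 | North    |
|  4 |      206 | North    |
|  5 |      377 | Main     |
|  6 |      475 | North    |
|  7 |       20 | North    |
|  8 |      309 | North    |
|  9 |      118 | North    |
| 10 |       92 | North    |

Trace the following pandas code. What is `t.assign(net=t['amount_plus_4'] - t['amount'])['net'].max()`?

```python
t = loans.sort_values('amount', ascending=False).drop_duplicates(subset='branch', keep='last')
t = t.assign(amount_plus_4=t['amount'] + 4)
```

sort by amount descending:
    amount branch
6      475  North
5      377   Main
8      309  North
2      267   Main
3      237  North
4      206  North
9      118  North
0      116  North
10      92  North
1       41  North
7       20  North
drop duplicate branch (keep=last):
   amount branch
2     267   Main
7      20  North
add column amount_plus_4 = t['amount'] + 4:
   amount branch  amount_plus_4
2     267   Main            271
7      20  North             24
add column net = t['amount_plus_4'] - t['amount']:
   amount branch  amount_plus_4  net
2     267   Main            271    4
7      20  North             24    4

4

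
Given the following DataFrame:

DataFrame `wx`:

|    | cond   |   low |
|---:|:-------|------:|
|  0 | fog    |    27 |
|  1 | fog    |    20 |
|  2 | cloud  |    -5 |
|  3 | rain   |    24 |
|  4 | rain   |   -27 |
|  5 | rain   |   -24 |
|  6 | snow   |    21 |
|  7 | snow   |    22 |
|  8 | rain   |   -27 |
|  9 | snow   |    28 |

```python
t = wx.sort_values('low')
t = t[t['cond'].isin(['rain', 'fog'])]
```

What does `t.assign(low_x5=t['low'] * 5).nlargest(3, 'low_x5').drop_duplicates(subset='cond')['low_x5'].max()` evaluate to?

sort by low:
    cond  low
4   rain  -27
8   rain  -27
5   rain  -24
2  cloud   -5
1    fog   20
6   snow   21
7   snow   22
3   rain   24
0    fog   27
9   snow   28
filter rows where cond in ['rain', 'fog']:
   cond  low
4  rain  -27
8  rain  -27
5  rain  -24
1   fog   20
3  rain   24
0   fog   27
add column low_x5 = t['low'] * 5:
   cond  low  low_x5
4  rain  -27    -135
8  rain  -27    -135
5  rain  -24    -120
1   fog   20     100
3  rain   24     120
0   fog   27     135
take 3 rows with largest low_x5:
   cond  low  low_x5
0   fog   27     135
3  rain   24     120
1   fog   20     100
drop duplicate cond (keep=first):
   cond  low  low_x5
0   fog   27     135
3  rain   24     120

135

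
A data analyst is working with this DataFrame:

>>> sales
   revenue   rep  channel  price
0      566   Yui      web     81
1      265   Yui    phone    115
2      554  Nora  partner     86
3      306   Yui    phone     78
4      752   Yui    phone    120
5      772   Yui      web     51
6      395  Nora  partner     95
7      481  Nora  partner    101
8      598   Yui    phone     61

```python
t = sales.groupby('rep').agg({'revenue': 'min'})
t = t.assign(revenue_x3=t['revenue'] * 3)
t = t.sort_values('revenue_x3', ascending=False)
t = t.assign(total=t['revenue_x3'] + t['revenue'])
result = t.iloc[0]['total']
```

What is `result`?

group by rep, min of revenue:
      revenue
rep          
Nora      395
Yui       265
add column revenue_x3 = t['revenue'] * 3:
      revenue  revenue_x3
rep                      
Nora      395        1185
Yui       265         795
sort by revenue_x3 descending:
      revenue  revenue_x3
rep                      
Nora      395        1185
Yui       265         795
add column total = t['revenue_x3'] + t['revenue']:
      revenue  revenue_x3  total
rep                             
Nora      395        1185   1580
Yui       265         795   1060
Hence 1580.

1580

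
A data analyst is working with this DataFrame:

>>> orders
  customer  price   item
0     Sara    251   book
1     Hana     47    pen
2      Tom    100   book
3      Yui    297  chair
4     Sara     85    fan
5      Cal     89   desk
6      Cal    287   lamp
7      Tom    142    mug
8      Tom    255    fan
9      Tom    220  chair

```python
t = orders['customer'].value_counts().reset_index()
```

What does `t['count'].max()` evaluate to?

4

value_counts of customer:
customer
Tom     4
Sara    2
Cal     2
Hana    1
Yui     1
Name: count, dtype: int64
reset_index():
  customer  count
0      Tom      4
1     Sara      2
2      Cal      2
3     Hana      1
4      Yui      1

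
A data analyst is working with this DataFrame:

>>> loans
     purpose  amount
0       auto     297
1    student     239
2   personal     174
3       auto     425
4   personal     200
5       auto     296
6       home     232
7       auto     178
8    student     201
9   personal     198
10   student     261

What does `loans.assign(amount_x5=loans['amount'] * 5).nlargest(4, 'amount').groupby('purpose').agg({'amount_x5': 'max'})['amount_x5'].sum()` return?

3430

add column amount_x5 = loans['amount'] * 5:
     purpose  amount  amount_x5
0       auto     297       1485
1    student     239       1195
2   personal     174        870
3       auto     425       2125
4   personal     200       1000
5       auto     296       1480
6       home     232       1160
7       auto     178        890
8    student     201       1005
9   personal     198        990
10   student     261       1305
take 4 rows with largest amount:
    purpose  amount  amount_x5
3      auto     425       2125
0      auto     297       1485
5      auto     296       1480
10  student     261       1305
group by purpose, max of amount_x5:
         amount_x5
purpose           
auto          2125
student       1305
Finally, sum of column 'amount_x5' = 3430.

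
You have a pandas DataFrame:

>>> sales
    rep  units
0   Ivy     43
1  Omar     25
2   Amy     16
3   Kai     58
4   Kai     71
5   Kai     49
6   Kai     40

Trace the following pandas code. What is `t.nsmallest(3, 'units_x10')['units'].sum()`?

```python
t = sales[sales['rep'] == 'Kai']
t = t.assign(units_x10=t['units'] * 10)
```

filter rows where rep == 'Kai':
   rep  units
3  Kai     58
4  Kai     71
5  Kai     49
6  Kai     40
add column units_x10 = t['units'] * 10:
   rep  units  units_x10
3  Kai     58        580
4  Kai     71        710
5  Kai     49        490
6  Kai     40        400
take 3 rows with smallest units_x10:
   rep  units  units_x10
6  Kai     40        400
5  Kai     49        490
3  Kai     58        580
So sum() = 147.

147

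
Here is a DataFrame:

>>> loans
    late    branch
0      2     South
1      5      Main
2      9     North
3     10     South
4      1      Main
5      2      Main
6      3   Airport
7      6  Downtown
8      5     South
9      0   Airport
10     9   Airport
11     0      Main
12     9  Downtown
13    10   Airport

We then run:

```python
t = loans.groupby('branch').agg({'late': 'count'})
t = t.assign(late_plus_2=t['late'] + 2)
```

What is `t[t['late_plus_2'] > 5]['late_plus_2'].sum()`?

12

group by branch, count of late:
          late
branch        
Airport      4
Downtown     2
Main         4
North        1
South        3
add column late_plus_2 = t['late'] + 2:
          late  late_plus_2
branch                     
Airport      4            6
Downtown     2            4
Main         4            6
North        1            3
South        3            5
filter rows where late_plus_2 > 5:
         late  late_plus_2
branch                    
Airport     4            6
Main        4            6
Hence 12.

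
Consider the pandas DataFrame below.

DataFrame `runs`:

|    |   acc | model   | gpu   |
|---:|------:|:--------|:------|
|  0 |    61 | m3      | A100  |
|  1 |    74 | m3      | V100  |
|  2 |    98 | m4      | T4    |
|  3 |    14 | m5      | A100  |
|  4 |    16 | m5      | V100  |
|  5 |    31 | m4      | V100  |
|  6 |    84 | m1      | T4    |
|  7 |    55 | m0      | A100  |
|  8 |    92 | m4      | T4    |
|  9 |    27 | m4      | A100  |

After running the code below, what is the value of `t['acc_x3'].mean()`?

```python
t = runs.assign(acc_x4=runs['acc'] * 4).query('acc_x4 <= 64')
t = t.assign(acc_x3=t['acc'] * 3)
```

add column acc_x4 = runs['acc'] * 4:
   acc model   gpu  acc_x4
0   61    m3  A100     244
1   74    m3  V100     296
2   98    m4    T4     392
3   14    m5  A100      56
4   16    m5  V100      64
5   31    m4  V100     124
6   84    m1    T4     336
7   55    m0  A100     220
8   92    m4    T4     368
9   27    m4  A100     108
filter rows where acc_x4 <= 64:
   acc model   gpu  acc_x4
3   14    m5  A100      56
4   16    m5  V100      64
add column acc_x3 = t['acc'] * 3:
   acc model   gpu  acc_x4  acc_x3
3   14    m5  A100      56      42
4   16    m5  V100      64      48
Reading off the mean of column 'acc_x3', we get 45.0.

45.0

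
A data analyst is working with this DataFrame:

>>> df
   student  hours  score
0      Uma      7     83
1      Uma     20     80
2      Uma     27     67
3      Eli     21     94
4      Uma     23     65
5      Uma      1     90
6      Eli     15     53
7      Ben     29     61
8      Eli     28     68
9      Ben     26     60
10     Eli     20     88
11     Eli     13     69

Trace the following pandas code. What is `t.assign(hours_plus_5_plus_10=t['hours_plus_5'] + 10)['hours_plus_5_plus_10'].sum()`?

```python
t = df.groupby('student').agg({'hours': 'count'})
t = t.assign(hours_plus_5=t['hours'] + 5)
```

57

group by student, count of hours:
         hours
student       
Ben          2
Eli          5
Uma          5
add column hours_plus_5 = t['hours'] + 5:
         hours  hours_plus_5
student                     
Ben          2             7
Eli          5            10
Uma          5            10
add column hours_plus_5_plus_10 = t['hours_plus_5'] + 10:
         hours  hours_plus_5  hours_plus_5_plus_10
student                                           
Ben          2             7                    17
Eli          5            10                    20
Uma          5            10                    20
The sum of column 'hours_plus_5_plus_10' is 57.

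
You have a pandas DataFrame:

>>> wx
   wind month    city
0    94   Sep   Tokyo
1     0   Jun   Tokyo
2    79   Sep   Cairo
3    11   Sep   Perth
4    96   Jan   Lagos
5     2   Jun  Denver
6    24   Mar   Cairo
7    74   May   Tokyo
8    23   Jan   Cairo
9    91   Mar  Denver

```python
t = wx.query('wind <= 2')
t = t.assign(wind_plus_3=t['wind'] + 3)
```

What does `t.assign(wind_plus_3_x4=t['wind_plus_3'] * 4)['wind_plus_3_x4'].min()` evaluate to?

12

filter rows where wind <= 2:
   wind month    city
1     0   Jun   Tokyo
5     2   Jun  Denver
add column wind_plus_3 = t['wind'] + 3:
   wind month    city  wind_plus_3
1     0   Jun   Tokyo            3
5     2   Jun  Denver            5
add column wind_plus_3_x4 = t['wind_plus_3'] * 4:
   wind month    city  wind_plus_3  wind_plus_3_x4
1     0   Jun   Tokyo            3              12
5     2   Jun  Denver            5              20
Taking the min of column 'wind_plus_3_x4' gives 12.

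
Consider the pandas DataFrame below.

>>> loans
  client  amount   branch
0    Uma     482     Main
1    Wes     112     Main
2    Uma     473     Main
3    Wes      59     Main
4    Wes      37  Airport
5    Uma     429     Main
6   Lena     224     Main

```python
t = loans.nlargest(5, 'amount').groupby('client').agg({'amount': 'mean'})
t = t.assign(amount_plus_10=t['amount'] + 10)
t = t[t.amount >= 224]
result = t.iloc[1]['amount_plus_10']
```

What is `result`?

take 5 rows with largest amount:
  client  amount branch
0    Uma     482   Main
2    Uma     473   Main
5    Uma     429   Main
6   Lena     224   Main
1    Wes     112   Main
group by client, mean of amount:
            amount
client            
Lena    224.000000
Uma     461.333333
Wes     112.000000
add column amount_plus_10 = t['amount'] + 10:
            amount  amount_plus_10
client                            
Lena    224.000000      234.000000
Uma     461.333333      471.333333
Wes     112.000000      122.000000
filter rows where amount >= 224:
            amount  amount_plus_10
client                            
Lena    224.000000      234.000000
Uma     461.333333      471.333333
Finally, value at position 1, column 'amount_plus_10' = 471.333333333.

471.333333333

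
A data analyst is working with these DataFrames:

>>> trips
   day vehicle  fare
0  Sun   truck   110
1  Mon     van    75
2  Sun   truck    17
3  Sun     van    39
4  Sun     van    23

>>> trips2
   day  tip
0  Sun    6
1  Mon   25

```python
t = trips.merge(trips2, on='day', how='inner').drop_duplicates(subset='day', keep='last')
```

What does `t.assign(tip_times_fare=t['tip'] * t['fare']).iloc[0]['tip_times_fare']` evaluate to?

1875

merge on 'day' (how='inner') → 5 rows:
   day vehicle  fare  tip
0  Sun   truck   110    6
1  Mon     van    75   25
2  Sun   truck    17    6
3  Sun     van    39    6
4  Sun     van    23    6
drop duplicate day (keep=last):
   day vehicle  fare  tip
1  Mon     van    75   25
4  Sun     van    23    6
add column tip_times_fare = t['tip'] * t['fare']:
   day vehicle  fare  tip  tip_times_fare
1  Mon     van    75   25            1875
4  Sun     van    23    6             138
The value at position 0, column 'tip_times_fare' is 1875.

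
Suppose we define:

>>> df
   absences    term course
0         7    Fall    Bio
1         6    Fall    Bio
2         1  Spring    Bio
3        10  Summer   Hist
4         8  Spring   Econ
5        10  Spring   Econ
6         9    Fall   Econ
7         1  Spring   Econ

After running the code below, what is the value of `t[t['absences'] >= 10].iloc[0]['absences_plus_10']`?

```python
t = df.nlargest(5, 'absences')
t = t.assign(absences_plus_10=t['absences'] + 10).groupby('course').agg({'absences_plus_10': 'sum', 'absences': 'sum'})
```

take 5 rows with largest absences:
   absences    term course
3        10  Summer   Hist
5        10  Spring   Econ
6         9    Fall   Econ
4         8  Spring   Econ
0         7    Fall    Bio
add column absences_plus_10 = t['absences'] + 10:
   absences    term course  absences_plus_10
3        10  Summer   Hist                20
5        10  Spring   Econ                20
6         9    Fall   Econ                19
4         8  Spring   Econ                18
0         7    Fall    Bio                17
group by course: sum(absences_plus_10), sum(absences):
        absences_plus_10  absences
course                            
Bio                   17         7
Econ                  57        27
Hist                  20        10
filter rows where absences >= 10:
        absences_plus_10  absences
course                            
Econ                  57        27
Hist                  20        10
Finally, value at position 0, column 'absences_plus_10' = 57.

57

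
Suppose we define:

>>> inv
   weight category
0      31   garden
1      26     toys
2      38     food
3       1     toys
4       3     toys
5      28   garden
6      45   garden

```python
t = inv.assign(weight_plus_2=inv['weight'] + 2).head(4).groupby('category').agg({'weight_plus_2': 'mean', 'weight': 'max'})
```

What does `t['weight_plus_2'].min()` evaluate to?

add column weight_plus_2 = inv['weight'] + 2:
   weight category  weight_plus_2
0      31   garden             33
1      26     toys             28
2      38     food             40
3       1     toys              3
4       3     toys              5
5      28   garden             30
6      45   garden             47
take first 4 rows:
   weight category  weight_plus_2
0      31   garden             33
1      26     toys             28
2      38     food             40
3       1     toys              3
group by category: mean(weight_plus_2), max(weight):
          weight_plus_2  weight
category                       
food               40.0      38
garden             33.0      31
toys               15.5      26
Taking the min of column 'weight_plus_2' gives 15.5.

15.5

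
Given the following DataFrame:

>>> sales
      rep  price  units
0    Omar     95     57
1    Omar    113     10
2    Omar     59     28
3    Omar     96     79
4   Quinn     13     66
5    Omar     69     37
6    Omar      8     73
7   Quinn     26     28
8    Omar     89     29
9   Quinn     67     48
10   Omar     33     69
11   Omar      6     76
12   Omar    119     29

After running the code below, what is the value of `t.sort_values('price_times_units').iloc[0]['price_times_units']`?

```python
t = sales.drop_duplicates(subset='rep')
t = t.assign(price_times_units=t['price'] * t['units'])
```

858

drop duplicate rep (keep=first):
     rep  price  units
0   Omar     95     57
4  Quinn     13     66
add column price_times_units = t['price'] * t['units']:
     rep  price  units  price_times_units
0   Omar     95     57               5415
4  Quinn     13     66                858
sort by price_times_units:
     rep  price  units  price_times_units
4  Quinn     13     66                858
0   Omar     95     57               5415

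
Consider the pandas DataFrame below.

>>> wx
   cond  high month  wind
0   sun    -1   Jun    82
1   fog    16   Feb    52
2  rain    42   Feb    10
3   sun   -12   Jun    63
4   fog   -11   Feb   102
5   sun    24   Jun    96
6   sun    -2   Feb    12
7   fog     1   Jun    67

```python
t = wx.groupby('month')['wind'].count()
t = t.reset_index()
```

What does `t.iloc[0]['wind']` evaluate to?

4

group by month, count of wind:
month
Feb    4
Jun    4
Name: wind, dtype: int64
reset_index():
  month  wind
0   Feb     4
1   Jun     4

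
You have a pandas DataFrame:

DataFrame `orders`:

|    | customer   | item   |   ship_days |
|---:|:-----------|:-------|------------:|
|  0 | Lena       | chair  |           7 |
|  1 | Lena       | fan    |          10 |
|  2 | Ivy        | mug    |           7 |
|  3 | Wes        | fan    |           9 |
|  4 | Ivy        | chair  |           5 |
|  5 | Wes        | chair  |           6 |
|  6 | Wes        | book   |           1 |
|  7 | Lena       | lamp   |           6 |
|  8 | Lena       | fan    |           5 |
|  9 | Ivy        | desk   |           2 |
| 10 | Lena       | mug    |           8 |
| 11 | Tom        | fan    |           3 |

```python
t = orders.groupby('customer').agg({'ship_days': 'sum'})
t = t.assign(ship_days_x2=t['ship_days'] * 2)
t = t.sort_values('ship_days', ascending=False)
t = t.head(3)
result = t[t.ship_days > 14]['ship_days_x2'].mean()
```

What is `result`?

52.0

group by customer, sum of ship_days:
          ship_days
customer           
Ivy              14
Lena             36
Tom               3
Wes              16
add column ship_days_x2 = t['ship_days'] * 2:
          ship_days  ship_days_x2
customer                         
Ivy              14            28
Lena             36            72
Tom               3             6
Wes              16            32
sort by ship_days descending:
          ship_days  ship_days_x2
customer                         
Lena             36            72
Wes              16            32
Ivy              14            28
Tom               3             6
take first 3 rows:
          ship_days  ship_days_x2
customer                         
Lena             36            72
Wes              16            32
Ivy              14            28
filter rows where ship_days > 14:
          ship_days  ship_days_x2
customer                         
Lena             36            72
Wes              16            32
The mean of column 'ship_days_x2' is 52.0.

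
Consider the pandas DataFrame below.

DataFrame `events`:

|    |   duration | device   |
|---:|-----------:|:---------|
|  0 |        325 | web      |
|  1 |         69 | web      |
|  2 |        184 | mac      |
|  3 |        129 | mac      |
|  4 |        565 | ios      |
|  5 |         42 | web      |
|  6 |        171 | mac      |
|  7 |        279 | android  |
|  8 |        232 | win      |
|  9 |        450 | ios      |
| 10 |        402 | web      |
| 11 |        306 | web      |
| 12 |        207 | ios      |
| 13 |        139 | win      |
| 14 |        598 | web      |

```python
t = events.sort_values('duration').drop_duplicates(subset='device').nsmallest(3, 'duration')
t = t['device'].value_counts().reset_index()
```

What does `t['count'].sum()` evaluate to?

3

sort by duration:
    duration   device
5         42      web
1         69      web
3        129      mac
13       139      win
6        171      mac
2        184      mac
12       207      ios
8        232      win
7        279  android
11       306      web
0        325      web
10       402      web
9        450      ios
4        565      ios
14       598      web
drop duplicate device (keep=first):
    duration   device
5         42      web
3        129      mac
13       139      win
12       207      ios
7        279  android
take 3 rows with smallest duration:
    duration device
5         42    web
3        129    mac
13       139    win
value_counts of device:
device
web    1
mac    1
win    1
Name: count, dtype: int64
reset_index():
  device  count
0    web      1
1    mac      1
2    win      1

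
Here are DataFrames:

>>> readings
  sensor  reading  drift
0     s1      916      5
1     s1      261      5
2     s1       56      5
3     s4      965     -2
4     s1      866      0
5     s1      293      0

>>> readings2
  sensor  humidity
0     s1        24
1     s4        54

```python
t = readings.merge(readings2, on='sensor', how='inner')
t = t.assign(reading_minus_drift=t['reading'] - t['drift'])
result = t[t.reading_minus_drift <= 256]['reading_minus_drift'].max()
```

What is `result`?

merge on 'sensor' (how='inner') → 6 rows:
  sensor  reading  drift  humidity
0     s1      916      5        24
1     s1      261      5        24
2     s1       56      5        24
3     s4      965     -2        54
4     s1      866      0        24
5     s1      293      0        24
add column reading_minus_drift = t['reading'] - t['drift']:
  sensor  reading  drift  humidity  reading_minus_drift
0     s1      916      5        24                  911
1     s1      261      5        24                  256
2     s1       56      5        24                   51
3     s4      965     -2        54                  967
4     s1      866      0        24                  866
5     s1      293      0        24                  293
filter rows where reading_minus_drift <= 256:
  sensor  reading  drift  humidity  reading_minus_drift
1     s1      261      5        24                  256
2     s1       56      5        24                   51
Then the max of column 'reading_minus_drift': 256

256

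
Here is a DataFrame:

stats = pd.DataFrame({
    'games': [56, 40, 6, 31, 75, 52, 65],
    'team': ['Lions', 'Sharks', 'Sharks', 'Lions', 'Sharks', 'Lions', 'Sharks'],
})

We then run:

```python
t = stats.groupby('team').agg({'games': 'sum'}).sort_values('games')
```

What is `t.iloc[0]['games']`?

139

group by team, sum of games:
        games
team         
Lions     139
Sharks    186
sort by games:
        games
team         
Lions     139
Sharks    186
So iloc[0]['games'] = 139.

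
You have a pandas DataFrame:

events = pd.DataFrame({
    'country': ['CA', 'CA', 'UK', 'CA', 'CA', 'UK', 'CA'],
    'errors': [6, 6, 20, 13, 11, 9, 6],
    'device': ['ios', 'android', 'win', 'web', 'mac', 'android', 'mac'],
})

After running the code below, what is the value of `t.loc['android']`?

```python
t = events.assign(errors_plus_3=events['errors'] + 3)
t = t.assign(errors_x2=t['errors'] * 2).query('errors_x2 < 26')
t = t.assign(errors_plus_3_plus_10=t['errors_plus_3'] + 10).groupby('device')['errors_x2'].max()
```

18

add column errors_plus_3 = events['errors'] + 3:
  country  errors   device  errors_plus_3
0      CA       6      ios              9
1      CA       6  android              9
2      UK      20      win             23
3      CA      13      web             16
4      CA      11      mac             14
5      UK       9  android             12
6      CA       6      mac              9
add column errors_x2 = t['errors'] * 2:
  country  errors   device  errors_plus_3  errors_x2
0      CA       6      ios              9         12
1      CA       6  android              9         12
2      UK      20      win             23         40
3      CA      13      web             16         26
4      CA      11      mac             14         22
5      UK       9  android             12         18
6      CA       6      mac              9         12
filter rows where errors_x2 < 26:
  country  errors   device  errors_plus_3  errors_x2
0      CA       6      ios              9         12
1      CA       6  android              9         12
4      CA      11      mac             14         22
5      UK       9  android             12         18
6      CA       6      mac              9         12
add column errors_plus_3_plus_10 = t['errors_plus_3'] + 10:
  country  errors   device  errors_plus_3  errors_x2  errors_plus_3_plus_10
0      CA       6      ios              9         12                     19
1      CA       6  android              9         12                     19
4      CA      11      mac             14         22                     24
5      UK       9  android             12         18                     22
6      CA       6      mac              9         12                     19
group by device, max of errors_x2:
device
android    18
ios        12
mac        22
Name: errors_x2, dtype: int64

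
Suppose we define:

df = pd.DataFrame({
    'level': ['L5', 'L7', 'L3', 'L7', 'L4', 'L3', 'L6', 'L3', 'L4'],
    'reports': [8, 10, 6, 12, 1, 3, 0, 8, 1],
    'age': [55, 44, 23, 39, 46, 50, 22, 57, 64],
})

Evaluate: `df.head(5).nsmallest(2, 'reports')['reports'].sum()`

7

take first 5 rows:
  level  reports  age
0    L5        8   55
1    L7       10   44
2    L3        6   23
3    L7       12   39
4    L4        1   46
take 2 rows with smallest reports:
  level  reports  age
4    L4        1   46
2    L3        6   23
Finally, sum of column 'reports' = 7.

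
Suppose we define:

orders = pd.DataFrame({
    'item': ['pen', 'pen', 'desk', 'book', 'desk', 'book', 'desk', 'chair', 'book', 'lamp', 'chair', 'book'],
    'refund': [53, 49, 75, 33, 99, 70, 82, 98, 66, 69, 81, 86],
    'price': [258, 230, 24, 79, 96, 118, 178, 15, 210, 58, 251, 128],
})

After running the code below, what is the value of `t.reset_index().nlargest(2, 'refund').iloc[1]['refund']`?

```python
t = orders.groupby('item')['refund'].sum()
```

group by item, sum of refund:
item
book     255
chair    179
desk     256
lamp      69
pen      102
Name: refund, dtype: int64
reset_index():
    item  refund
0   book     255
1  chair     179
2   desk     256
3   lamp      69
4    pen     102
take 2 rows with largest refund:
   item  refund
2  desk     256
0  book     255
Taking the value at position 1, column 'refund' gives 255.

255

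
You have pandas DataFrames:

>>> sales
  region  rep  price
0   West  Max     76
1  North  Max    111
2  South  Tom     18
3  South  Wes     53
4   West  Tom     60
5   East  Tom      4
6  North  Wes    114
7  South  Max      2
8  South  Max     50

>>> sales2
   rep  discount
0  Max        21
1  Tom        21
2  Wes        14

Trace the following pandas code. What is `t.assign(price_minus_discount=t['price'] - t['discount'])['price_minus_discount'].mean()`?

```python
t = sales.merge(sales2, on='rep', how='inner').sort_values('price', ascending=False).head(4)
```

71.0

merge on 'rep' (how='inner') → 9 rows:
  region  rep  price  discount
0   West  Max     76        21
1  North  Max    111        21
2  South  Tom     18        21
3  South  Wes     53        14
4   West  Tom     60        21
5   East  Tom      4        21
6  North  Wes    114        14
7  South  Max      2        21
8  South  Max     50        21
sort by price descending:
  region  rep  price  discount
6  North  Wes    114        14
1  North  Max    111        21
0   West  Max     76        21
4   West  Tom     60        21
3  South  Wes     53        14
8  South  Max     50        21
2  South  Tom     18        21
5   East  Tom      4        21
7  South  Max      2        21
take first 4 rows:
  region  rep  price  discount
6  North  Wes    114        14
1  North  Max    111        21
0   West  Max     76        21
4   West  Tom     60        21
add column price_minus_discount = t['price'] - t['discount']:
  region  rep  price  discount  price_minus_discount
6  North  Wes    114        14                   100
1  North  Max    111        21                    90
0   West  Max     76        21                    55
4   West  Tom     60        21                    39
Hence 71.0.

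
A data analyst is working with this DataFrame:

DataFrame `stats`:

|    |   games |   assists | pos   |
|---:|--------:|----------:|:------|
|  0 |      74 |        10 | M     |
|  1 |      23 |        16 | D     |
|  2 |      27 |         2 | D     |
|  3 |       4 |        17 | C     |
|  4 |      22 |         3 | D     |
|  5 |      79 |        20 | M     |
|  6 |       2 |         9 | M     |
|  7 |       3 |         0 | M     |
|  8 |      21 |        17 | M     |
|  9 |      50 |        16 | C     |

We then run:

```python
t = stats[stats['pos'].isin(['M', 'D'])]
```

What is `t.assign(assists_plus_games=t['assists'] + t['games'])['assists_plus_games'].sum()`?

328

filter rows where pos in ['M', 'D']:
   games  assists pos
0     74       10   M
1     23       16   D
2     27        2   D
4     22        3   D
5     79       20   M
6      2        9   M
7      3        0   M
8     21       17   M
add column assists_plus_games = t['assists'] + t['games']:
   games  assists pos  assists_plus_games
0     74       10   M                  84
1     23       16   D                  39
2     27        2   D                  29
4     22        3   D                  25
5     79       20   M                  99
6      2        9   M                  11
7      3        0   M                   3
8     21       17   M                  38
sum of column 'assists_plus_games' → 328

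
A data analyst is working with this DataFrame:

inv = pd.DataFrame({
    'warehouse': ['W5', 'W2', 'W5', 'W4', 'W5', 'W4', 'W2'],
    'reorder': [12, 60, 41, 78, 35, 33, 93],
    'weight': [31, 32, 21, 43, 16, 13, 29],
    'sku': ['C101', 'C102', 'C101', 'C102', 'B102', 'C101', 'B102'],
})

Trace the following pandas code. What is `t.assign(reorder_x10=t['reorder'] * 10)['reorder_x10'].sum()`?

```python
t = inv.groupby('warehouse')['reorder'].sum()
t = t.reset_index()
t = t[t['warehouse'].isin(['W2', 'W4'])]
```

group by warehouse, sum of reorder:
warehouse
W2    153
W4    111
W5     88
Name: reorder, dtype: int64
reset_index():
  warehouse  reorder
0        W2      153
1        W4      111
2        W5       88
filter rows where warehouse in ['W2', 'W4']:
  warehouse  reorder
0        W2      153
1        W4      111
add column reorder_x10 = t['reorder'] * 10:
  warehouse  reorder  reorder_x10
0        W2      153         1530
1        W4      111         1110
Taking the sum of column 'reorder_x10' gives 2640.

2640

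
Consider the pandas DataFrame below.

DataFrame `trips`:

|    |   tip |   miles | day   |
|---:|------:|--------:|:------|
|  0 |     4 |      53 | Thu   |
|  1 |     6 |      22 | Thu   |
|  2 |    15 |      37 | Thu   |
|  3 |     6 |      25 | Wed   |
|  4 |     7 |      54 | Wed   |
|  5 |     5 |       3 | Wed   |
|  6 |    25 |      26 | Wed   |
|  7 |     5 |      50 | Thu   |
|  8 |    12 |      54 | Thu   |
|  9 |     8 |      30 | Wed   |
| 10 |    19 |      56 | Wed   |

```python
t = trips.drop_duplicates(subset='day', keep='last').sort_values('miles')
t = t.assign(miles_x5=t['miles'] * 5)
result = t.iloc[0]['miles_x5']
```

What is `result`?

drop duplicate day (keep=last):
    tip  miles  day
8    12     54  Thu
10   19     56  Wed
sort by miles:
    tip  miles  day
8    12     54  Thu
10   19     56  Wed
add column miles_x5 = t['miles'] * 5:
    tip  miles  day  miles_x5
8    12     54  Thu       270
10   19     56  Wed       280
The value at position 0, column 'miles_x5' is 270.

270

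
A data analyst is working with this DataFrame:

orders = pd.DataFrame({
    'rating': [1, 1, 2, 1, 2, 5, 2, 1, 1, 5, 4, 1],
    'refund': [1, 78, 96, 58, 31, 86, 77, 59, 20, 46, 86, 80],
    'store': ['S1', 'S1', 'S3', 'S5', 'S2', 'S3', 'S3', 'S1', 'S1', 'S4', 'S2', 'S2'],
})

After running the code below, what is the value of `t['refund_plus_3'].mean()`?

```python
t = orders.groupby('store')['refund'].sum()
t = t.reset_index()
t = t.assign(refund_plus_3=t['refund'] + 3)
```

146.6

group by store, sum of refund:
store
S1    158
S2    197
S3    259
S4     46
S5     58
Name: refund, dtype: int64
reset_index():
  store  refund
0    S1     158
1    S2     197
2    S3     259
3    S4      46
4    S5      58
add column refund_plus_3 = t['refund'] + 3:
  store  refund  refund_plus_3
0    S1     158            161
1    S2     197            200
2    S3     259            262
3    S4      46             49
4    S5      58             61
So mean() = 146.6.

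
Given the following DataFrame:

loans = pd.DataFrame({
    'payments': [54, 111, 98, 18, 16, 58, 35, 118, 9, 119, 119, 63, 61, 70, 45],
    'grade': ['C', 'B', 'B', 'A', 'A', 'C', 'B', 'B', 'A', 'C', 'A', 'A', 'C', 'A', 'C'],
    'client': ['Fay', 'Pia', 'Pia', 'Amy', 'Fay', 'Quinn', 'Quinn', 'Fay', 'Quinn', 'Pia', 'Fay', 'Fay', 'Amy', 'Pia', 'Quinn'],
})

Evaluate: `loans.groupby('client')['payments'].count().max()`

5

group by client, count of payments:
client
Amy      2
Fay      5
Pia      4
Quinn    4
Name: payments, dtype: int64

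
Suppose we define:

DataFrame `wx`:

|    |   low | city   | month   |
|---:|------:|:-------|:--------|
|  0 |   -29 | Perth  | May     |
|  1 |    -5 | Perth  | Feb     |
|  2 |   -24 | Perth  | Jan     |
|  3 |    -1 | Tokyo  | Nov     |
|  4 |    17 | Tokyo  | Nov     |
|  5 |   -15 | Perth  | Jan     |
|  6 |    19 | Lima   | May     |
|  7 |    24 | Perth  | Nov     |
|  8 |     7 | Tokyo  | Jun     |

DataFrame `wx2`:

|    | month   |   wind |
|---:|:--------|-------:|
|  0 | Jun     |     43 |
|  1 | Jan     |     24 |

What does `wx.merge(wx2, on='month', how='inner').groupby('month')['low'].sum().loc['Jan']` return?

-39

merge on 'month' (how='inner') → 3 rows:
   low   city month  wind
0  -24  Perth   Jan    24
1  -15  Perth   Jan    24
2    7  Tokyo   Jun    43
group by month, sum of low:
month
Jan   -39
Jun     7
Name: low, dtype: int64
Hence -39.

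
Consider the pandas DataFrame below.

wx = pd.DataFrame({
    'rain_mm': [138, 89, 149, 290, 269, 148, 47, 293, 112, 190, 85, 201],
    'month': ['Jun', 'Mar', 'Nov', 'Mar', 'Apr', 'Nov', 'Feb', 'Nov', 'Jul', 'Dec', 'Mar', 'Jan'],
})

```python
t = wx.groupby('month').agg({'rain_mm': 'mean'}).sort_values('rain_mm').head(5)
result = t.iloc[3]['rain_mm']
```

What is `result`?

group by month, mean of rain_mm:
          rain_mm
month            
Apr    269.000000
Dec    190.000000
Feb     47.000000
Jan    201.000000
Jul    112.000000
Jun    138.000000
Mar    154.666667
Nov    196.666667
sort by rain_mm:
          rain_mm
month            
Feb     47.000000
Jul    112.000000
Jun    138.000000
Mar    154.666667
Dec    190.000000
Nov    196.666667
Jan    201.000000
Apr    269.000000
take first 5 rows:
          rain_mm
month            
Feb     47.000000
Jul    112.000000
Jun    138.000000
Mar    154.666667
Dec    190.000000
So iloc[3]['rain_mm'] = 154.666666667.

154.666666667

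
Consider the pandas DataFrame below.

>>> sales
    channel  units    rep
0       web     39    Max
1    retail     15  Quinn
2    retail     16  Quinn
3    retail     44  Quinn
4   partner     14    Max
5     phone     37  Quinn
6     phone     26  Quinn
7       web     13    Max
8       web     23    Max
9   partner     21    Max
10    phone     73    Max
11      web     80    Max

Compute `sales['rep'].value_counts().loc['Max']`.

value_counts of rep:
rep
Max      7
Quinn    5
Name: count, dtype: int64

7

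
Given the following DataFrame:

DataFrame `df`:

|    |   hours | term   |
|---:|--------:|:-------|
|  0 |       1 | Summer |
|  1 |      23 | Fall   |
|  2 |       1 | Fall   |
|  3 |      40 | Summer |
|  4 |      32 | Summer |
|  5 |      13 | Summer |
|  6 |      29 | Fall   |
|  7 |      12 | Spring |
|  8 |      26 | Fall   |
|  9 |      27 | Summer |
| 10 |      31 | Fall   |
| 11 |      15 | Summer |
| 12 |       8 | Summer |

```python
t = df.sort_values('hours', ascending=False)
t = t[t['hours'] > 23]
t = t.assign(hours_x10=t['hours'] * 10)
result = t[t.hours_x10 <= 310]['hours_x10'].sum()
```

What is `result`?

sort by hours descending:
    hours    term
3      40  Summer
4      32  Summer
10     31    Fall
6      29    Fall
9      27  Summer
8      26    Fall
1      23    Fall
11     15  Summer
5      13  Summer
7      12  Spring
12      8  Summer
0       1  Summer
2       1    Fall
filter rows where hours > 23:
    hours    term
3      40  Summer
4      32  Summer
10     31    Fall
6      29    Fall
9      27  Summer
8      26    Fall
add column hours_x10 = t['hours'] * 10:
    hours    term  hours_x10
3      40  Summer        400
4      32  Summer        320
10     31    Fall        310
6      29    Fall        290
9      27  Summer        270
8      26    Fall        260
filter rows where hours_x10 <= 310:
    hours    term  hours_x10
10     31    Fall        310
6      29    Fall        290
9      27  Summer        270
8      26    Fall        260
Then the sum of column 'hours_x10': 1130

1130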